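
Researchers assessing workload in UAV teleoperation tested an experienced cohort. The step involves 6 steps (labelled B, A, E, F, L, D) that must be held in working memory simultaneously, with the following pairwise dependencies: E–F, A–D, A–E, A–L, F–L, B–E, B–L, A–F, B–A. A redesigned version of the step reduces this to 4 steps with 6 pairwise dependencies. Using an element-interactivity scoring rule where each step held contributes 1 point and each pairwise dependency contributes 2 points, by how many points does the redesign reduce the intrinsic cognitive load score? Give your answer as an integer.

Original: 6 × 1 + 9 × 2 = 6 + 18 = 24.
Redesigned: 4 × 1 + 6 × 2 = 4 + 12 = 16.
Reduction = 24 − 16 = 8.

8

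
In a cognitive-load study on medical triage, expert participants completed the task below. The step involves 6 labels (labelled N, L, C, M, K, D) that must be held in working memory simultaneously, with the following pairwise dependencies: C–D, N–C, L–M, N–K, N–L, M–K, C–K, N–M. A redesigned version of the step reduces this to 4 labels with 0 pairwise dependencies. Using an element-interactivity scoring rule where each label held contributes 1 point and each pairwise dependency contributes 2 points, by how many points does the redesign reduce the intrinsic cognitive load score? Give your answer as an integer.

Original: 6 × 1 + 8 × 2 = 6 + 16 = 22.
Redesigned: 4 × 1 + 0 × 2 = 4 + 0 = 4.
Reduction = 22 − 4 = 18.

18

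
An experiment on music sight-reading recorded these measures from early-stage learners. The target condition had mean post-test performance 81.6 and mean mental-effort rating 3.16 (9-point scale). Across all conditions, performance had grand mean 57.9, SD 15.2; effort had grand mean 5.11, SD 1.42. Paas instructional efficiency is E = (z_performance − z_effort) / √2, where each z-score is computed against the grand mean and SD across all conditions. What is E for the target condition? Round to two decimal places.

z_performance = (81.6 − 57.9) / 15.2 = 23.7000 / 15.2 = 1.5592.
z_effort = (3.16 − 5.11) / 1.42 = -1.9500 / 1.42 = -1.3732.
z_P − z_E = 1.5592 − (-1.3732) = 2.9324.
E = 2.9324 / √2 = 2.9324 / 1.41421 = 2.0735 ≈ 2.07.

2.07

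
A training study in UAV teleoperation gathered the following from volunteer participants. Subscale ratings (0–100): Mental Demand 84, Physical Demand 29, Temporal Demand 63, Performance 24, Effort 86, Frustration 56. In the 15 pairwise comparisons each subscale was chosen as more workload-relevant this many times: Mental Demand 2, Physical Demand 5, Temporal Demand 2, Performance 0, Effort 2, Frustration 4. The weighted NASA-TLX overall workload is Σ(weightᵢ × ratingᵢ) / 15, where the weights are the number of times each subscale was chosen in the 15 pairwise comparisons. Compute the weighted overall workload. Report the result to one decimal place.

The tallies are the weights (they sum to 15).
Weighted sum = 2·84 + 5·29 + 2·63 + 0·24 + 2·86 + 4·56
            = 168 + 145 + 126 + 0 + 172 + 224 = 835.
Overall workload = 835 / 15 = 55.6667 ≈ 55.7.

55.7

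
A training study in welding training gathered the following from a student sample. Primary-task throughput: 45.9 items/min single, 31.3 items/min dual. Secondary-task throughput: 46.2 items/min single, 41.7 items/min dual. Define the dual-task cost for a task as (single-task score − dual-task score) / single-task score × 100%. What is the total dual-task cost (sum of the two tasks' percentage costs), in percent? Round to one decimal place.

Primary cost = (45.9 − 31.3) / 45.9 × 100% = 31.8083%.
Secondary cost = (46.2 − 41.7) / 46.2 × 100% = 9.7403%.
Total = 31.8083% + 9.7403% = 41.5486% ≈ 41.5%.

41.5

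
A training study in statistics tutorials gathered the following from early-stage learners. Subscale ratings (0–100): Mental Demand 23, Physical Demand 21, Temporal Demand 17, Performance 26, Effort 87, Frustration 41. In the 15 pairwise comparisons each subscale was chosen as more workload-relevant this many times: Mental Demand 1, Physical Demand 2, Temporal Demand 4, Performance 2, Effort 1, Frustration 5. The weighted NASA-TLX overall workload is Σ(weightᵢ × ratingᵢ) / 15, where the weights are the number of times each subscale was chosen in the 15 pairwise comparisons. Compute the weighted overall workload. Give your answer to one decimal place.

31.8

The tallies are the weights (they sum to 15).
Weighted sum = 1·23 + 2·21 + 4·17 + 2·26 + 1·87 + 5·41
            = 23 + 42 + 68 + 52 + 87 + 205 = 477.
Overall workload = 477 / 15 = 31.8000 ≈ 31.8.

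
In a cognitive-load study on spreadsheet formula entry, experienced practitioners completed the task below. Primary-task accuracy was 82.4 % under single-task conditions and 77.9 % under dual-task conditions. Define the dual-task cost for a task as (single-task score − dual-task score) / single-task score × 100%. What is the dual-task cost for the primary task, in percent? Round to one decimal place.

5.5

Cost = (82.4 − 77.9) / 82.4 × 100%
     = 4.5000 / 82.4 × 100% = 5.4612%.
≈ 5.5%.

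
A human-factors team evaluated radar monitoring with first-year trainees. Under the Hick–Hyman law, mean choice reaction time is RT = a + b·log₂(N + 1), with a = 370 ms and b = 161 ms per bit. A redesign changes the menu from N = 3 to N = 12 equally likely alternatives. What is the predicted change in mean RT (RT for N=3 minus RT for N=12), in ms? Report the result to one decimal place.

RT(3) = 370 + 161·log₂(4) = 370 + 161·2.0000 = 692.0000 ms.
RT(12) = 370 + 161·log₂(13) = 370 + 161·3.7004 = 965.7644 ms.
Difference = 692.0000 − 965.7644 = -273.7644 ≈ -273.8 ms.

-273.8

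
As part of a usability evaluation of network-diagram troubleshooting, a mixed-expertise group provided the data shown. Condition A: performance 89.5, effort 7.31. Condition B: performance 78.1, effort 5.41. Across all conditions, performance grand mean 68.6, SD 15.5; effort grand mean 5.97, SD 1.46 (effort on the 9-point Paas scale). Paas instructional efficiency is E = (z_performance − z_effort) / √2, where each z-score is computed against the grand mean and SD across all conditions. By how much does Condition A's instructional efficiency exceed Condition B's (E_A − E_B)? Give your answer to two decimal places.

Condition A: z_P = (89.5 − 68.6)/15.5 = 1.3484; z_E = (7.31 − 5.97)/1.46 = 0.9178; E_A = (1.3484 − 0.9178)/√2 = 0.3045.
Condition B: z_P = (78.1 − 68.6)/15.5 = 0.6129; z_E = (5.41 − 5.97)/1.46 = -0.3836; E_B = (0.6129 − (-0.3836))/√2 = 0.7046.
E_A − E_B = 0.3045 − 0.7046 = -0.4001 ≈ -0.40.

-0.40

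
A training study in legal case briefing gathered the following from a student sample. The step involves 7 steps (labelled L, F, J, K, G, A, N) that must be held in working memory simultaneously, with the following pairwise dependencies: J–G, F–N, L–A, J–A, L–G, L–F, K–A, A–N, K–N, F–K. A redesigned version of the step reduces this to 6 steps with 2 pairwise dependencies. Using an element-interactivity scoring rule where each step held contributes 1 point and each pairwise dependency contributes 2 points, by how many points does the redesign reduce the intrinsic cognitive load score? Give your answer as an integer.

17

Original: 7 × 1 + 10 × 2 = 7 + 20 = 27.
Redesigned: 6 × 1 + 2 × 2 = 6 + 4 = 10.
Reduction = 27 − 10 = 17.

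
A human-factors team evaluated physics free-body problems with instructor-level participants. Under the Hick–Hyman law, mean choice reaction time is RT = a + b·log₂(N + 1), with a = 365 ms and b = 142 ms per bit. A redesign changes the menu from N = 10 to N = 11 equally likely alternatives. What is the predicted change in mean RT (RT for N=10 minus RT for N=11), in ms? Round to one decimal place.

RT(10) = 365 + 142·log₂(11) = 365 + 142·3.4594 = 856.2348 ms.
RT(11) = 365 + 142·log₂(12) = 365 + 142·3.5850 = 874.0700 ms.
Difference = 856.2348 − 874.0700 = -17.8352 ≈ -17.8 ms.

-17.8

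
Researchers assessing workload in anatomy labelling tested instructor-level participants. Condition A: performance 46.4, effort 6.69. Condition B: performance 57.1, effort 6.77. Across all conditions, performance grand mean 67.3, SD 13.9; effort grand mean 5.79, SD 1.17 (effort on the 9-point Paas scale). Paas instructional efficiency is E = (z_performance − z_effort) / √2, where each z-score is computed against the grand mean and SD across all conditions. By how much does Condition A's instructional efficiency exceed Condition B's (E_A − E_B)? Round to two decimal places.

-0.50

Condition A: z_P = (46.4 − 67.3)/13.9 = -1.5036; z_E = (6.69 − 5.79)/1.17 = 0.7692; E_A = (-1.5036 − 0.7692)/√2 = -1.6071.
Condition B: z_P = (57.1 − 67.3)/13.9 = -0.7338; z_E = (6.77 − 5.79)/1.17 = 0.8376; E_B = (-0.7338 − 0.8376)/√2 = -1.1111.
E_A − E_B = -1.6071 − (-1.1111) = -0.4960 ≈ -0.50.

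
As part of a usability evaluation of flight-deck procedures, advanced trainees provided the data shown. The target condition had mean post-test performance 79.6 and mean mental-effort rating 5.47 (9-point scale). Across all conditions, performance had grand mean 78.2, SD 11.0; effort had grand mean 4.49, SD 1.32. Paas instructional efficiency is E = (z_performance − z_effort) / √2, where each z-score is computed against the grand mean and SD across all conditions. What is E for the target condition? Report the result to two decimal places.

-0.43

z_performance = (79.6 − 78.2) / 11.0 = 1.4000 / 11.0 = 0.1273.
z_effort = (5.47 − 4.49) / 1.32 = 0.9800 / 1.32 = 0.7424.
z_P − z_E = 0.1273 − 0.7424 = -0.6151.
E = -0.6151 / √2 = -0.6151 / 1.41421 = -0.4349 ≈ -0.43.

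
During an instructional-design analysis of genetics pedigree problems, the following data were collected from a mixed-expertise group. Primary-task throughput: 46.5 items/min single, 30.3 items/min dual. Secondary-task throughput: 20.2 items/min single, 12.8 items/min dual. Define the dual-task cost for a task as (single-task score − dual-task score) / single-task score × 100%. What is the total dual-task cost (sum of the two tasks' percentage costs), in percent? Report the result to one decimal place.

Primary cost = (46.5 − 30.3) / 46.5 × 100% = 34.8387%.
Secondary cost = (20.2 − 12.8) / 20.2 × 100% = 36.6337%.
Total = 34.8387% + 36.6337% = 71.4724% ≈ 71.5%.

71.5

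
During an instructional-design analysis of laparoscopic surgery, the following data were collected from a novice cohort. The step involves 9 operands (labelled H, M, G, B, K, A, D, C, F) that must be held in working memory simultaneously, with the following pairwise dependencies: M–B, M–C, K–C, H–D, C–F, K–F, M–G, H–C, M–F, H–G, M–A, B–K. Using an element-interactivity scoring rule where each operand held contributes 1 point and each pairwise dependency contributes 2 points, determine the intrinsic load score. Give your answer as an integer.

33

Count of operands held simultaneously: 9.
Count of pairwise dependencies listed: 12.
Element contribution: 9 × 1 = 9.
Interaction contribution: 12 × 2 = 24.
Intrinsic load = 9 + 24 = 33.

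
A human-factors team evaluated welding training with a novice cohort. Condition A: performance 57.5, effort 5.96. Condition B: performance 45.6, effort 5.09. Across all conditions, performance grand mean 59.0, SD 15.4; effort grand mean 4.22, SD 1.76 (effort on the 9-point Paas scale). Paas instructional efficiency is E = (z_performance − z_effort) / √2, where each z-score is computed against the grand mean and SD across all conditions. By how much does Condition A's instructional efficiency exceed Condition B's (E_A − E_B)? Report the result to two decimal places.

Condition A: z_P = (57.5 − 59.0)/15.4 = -0.0974; z_E = (5.96 − 4.22)/1.76 = 0.9886; E_A = (-0.0974 − 0.9886)/√2 = -0.7679.
Condition B: z_P = (45.6 − 59.0)/15.4 = -0.8701; z_E = (5.09 − 4.22)/1.76 = 0.4943; E_B = (-0.8701 − 0.4943)/√2 = -0.9648.
E_A − E_B = -0.7679 − (-0.9648) = 0.1969 ≈ 0.20.

0.20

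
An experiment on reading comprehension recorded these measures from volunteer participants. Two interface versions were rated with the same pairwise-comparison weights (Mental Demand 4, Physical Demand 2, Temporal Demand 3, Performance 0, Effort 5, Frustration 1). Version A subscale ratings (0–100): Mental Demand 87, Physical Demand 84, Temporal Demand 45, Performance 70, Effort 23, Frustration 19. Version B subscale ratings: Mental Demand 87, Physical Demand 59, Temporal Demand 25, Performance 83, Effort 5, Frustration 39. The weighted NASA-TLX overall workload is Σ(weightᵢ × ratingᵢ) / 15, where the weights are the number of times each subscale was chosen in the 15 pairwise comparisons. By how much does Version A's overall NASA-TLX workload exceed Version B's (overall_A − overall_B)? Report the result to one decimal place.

Version A weighted sum = 4·87 + 2·84 + 3·45 + 0·70 + 5·23 + 1·19 = 348 + 168 + 135 + 0 + 115 + 19 = 785; overall_A = 785/15 = 52.3333.
Version B weighted sum = 4·87 + 2·59 + 3·25 + 0·83 + 5·5 + 1·39 = 348 + 118 + 75 + 0 + 25 + 39 = 605; overall_B = 605/15 = 40.3333.
Difference = 52.3333 − 40.3333 = 12.0000 ≈ 12.0.

12.0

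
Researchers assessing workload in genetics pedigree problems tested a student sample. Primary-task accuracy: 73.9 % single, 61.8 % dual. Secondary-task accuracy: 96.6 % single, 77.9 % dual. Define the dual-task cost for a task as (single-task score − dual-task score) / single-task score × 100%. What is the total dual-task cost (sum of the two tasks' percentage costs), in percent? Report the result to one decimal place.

Primary cost = (73.9 − 61.8) / 73.9 × 100% = 16.3735%.
Secondary cost = (96.6 − 77.9) / 96.6 × 100% = 19.3582%.
Total = 16.3735% + 19.3582% = 35.7317% ≈ 35.7%.

35.7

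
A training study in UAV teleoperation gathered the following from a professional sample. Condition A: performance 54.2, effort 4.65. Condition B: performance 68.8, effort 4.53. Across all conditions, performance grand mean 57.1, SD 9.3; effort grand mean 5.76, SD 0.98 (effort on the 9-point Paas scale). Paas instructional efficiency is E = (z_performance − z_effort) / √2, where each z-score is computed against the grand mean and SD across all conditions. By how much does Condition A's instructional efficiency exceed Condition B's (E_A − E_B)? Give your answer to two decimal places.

Condition A: z_P = (54.2 − 57.1)/9.3 = -0.3118; z_E = (4.65 − 5.76)/0.98 = -1.1327; E_A = (-0.3118 − (-1.1327))/√2 = 0.5805.
Condition B: z_P = (68.8 − 57.1)/9.3 = 1.2581; z_E = (4.53 − 5.76)/0.98 = -1.2551; E_B = (1.2581 − (-1.2551))/√2 = 1.7771.
E_A − E_B = 0.5805 − 1.7771 = -1.1966 ≈ -1.20.

-1.20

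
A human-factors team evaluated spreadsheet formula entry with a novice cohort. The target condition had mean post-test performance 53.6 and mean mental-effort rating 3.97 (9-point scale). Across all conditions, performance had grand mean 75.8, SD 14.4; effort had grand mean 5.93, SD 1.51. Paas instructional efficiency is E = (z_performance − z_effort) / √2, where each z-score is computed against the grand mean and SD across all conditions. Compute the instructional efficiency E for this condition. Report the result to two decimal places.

-0.17

z_performance = (53.6 − 75.8) / 14.4 = -22.2000 / 14.4 = -1.5417.
z_effort = (3.97 − 5.93) / 1.51 = -1.9600 / 1.51 = -1.2980.
z_P − z_E = -1.5417 − (-1.2980) = -0.2437.
E = -0.2437 / √2 = -0.2437 / 1.41421 = -0.1723 ≈ -0.17.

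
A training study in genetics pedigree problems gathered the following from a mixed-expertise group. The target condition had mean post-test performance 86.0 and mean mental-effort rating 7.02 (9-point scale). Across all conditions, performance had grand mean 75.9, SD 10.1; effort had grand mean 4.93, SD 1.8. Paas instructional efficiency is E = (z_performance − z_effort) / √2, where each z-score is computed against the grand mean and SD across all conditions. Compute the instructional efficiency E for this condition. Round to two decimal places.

z_performance = (86.0 − 75.9) / 10.1 = 10.1000 / 10.1 = 1.0000.
z_effort = (7.02 − 4.93) / 1.8 = 2.0900 / 1.8 = 1.1611.
z_P − z_E = 1.0000 − 1.1611 = -0.1611.
E = -0.1611 / √2 = -0.1611 / 1.41421 = -0.1139 ≈ -0.11.

-0.11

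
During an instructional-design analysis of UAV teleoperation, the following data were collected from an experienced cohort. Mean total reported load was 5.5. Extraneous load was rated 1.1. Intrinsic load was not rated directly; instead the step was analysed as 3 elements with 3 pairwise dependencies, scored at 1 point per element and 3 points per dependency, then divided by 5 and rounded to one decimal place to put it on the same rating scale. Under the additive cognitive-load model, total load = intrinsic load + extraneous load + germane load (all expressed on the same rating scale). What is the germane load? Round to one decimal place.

Intrinsic (element-interactivity): (3 × 1 + 3 × 3) / 5 = 12 / 5 = 2.4000 → 2.4.
germane load = total − intrinsic − extraneous
             = 5.5 − 2.4 − 1.1 = 2.0.

2.0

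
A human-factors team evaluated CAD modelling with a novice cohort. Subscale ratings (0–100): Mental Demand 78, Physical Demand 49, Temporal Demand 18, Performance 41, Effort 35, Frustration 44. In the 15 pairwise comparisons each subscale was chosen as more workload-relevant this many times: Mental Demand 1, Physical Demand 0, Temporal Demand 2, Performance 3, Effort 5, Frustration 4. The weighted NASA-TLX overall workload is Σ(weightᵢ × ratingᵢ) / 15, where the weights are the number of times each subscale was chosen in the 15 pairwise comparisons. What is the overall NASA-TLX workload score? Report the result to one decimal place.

The tallies are the weights (they sum to 15).
Weighted sum = 1·78 + 0·49 + 2·18 + 3·41 + 5·35 + 4·44
            = 78 + 0 + 36 + 123 + 175 + 176 = 588.
Overall workload = 588 / 15 = 39.2000 ≈ 39.2.

39.2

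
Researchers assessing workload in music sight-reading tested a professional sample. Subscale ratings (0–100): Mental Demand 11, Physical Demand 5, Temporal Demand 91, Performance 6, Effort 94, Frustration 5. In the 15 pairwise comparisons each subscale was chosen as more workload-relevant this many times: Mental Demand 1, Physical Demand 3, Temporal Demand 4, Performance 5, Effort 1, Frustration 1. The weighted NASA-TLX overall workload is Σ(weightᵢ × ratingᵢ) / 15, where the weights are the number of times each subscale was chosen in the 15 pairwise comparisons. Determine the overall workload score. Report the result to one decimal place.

The tallies are the weights (they sum to 15).
Weighted sum = 1·11 + 3·5 + 4·91 + 5·6 + 1·94 + 1·5
            = 11 + 15 + 364 + 30 + 94 + 5 = 519.
Overall workload = 519 / 15 = 34.6000 ≈ 34.6.

34.6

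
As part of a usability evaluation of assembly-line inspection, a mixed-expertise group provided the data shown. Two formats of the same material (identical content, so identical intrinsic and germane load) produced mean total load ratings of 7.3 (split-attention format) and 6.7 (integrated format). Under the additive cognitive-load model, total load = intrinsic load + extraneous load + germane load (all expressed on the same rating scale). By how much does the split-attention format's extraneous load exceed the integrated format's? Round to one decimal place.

0.6

Intrinsic and germane load are equal across formats, so the difference in total load equals the difference in extraneous load.
Extraneous-load difference = 7.3 − 6.7 = 0.6.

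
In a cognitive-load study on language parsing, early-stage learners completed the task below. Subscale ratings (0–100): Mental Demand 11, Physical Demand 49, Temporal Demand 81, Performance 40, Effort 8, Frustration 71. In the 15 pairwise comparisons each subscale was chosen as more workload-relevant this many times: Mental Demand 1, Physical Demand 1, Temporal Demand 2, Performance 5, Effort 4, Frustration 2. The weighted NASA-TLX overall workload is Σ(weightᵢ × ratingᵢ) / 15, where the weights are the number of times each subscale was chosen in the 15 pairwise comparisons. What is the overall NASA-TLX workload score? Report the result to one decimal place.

39.7

The tallies are the weights (they sum to 15).
Weighted sum = 1·11 + 1·49 + 2·81 + 5·40 + 4·8 + 2·71
            = 11 + 49 + 162 + 200 + 32 + 142 = 596.
Overall workload = 596 / 15 = 39.7333 ≈ 39.7.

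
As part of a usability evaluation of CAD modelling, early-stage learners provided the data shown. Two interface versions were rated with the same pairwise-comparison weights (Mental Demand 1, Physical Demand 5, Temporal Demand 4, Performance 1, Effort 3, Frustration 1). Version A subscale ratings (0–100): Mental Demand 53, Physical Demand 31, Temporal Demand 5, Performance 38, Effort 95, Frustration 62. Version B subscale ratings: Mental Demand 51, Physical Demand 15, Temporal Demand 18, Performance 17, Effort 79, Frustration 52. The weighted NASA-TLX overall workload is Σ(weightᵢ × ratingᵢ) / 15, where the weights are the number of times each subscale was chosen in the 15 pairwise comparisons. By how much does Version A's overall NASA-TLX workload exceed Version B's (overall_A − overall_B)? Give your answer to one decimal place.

Version A weighted sum = 1·53 + 5·31 + 4·5 + 1·38 + 3·95 + 1·62 = 53 + 155 + 20 + 38 + 285 + 62 = 613; overall_A = 613/15 = 40.8667.
Version B weighted sum = 1·51 + 5·15 + 4·18 + 1·17 + 3·79 + 1·52 = 51 + 75 + 72 + 17 + 237 + 52 = 504; overall_B = 504/15 = 33.6000.
Difference = 40.8667 − 33.6000 = 7.2667 ≈ 7.3.

7.3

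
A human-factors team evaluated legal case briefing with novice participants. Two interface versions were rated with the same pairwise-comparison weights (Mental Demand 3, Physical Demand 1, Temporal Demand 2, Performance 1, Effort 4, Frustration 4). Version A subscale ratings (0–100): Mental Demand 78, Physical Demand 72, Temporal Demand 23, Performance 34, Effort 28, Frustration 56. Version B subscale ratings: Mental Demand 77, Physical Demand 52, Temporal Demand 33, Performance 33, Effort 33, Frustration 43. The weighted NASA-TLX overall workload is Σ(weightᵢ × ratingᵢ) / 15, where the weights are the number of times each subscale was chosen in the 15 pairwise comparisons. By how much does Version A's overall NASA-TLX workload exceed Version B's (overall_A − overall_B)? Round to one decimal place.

2.4

Version A weighted sum = 3·78 + 1·72 + 2·23 + 1·34 + 4·28 + 4·56 = 234 + 72 + 46 + 34 + 112 + 224 = 722; overall_A = 722/15 = 48.1333.
Version B weighted sum = 3·77 + 1·52 + 2·33 + 1·33 + 4·33 + 4·43 = 231 + 52 + 66 + 33 + 132 + 172 = 686; overall_B = 686/15 = 45.7333.
Difference = 48.1333 − 45.7333 = 2.4000 ≈ 2.4.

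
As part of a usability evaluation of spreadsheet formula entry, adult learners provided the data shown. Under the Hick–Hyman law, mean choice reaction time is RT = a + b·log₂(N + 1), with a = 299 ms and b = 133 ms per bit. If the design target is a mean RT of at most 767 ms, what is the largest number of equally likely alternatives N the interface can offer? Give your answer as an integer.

Set 299 + 133·log₂(N + 1) ≤ 767.
log₂(N + 1) ≤ (767 − 299) / 133 = 3.5188.
N + 1 ≤ 2^3.5188 = 11.4621.
N ≤ 10.4621, so the largest integer N is 10.

10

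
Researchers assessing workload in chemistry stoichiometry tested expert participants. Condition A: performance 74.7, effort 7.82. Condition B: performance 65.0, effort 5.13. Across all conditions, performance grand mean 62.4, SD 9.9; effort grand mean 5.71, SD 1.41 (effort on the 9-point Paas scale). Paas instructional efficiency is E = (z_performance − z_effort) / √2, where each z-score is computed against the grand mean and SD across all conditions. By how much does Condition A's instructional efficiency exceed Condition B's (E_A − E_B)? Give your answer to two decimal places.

-0.66

Condition A: z_P = (74.7 − 62.4)/9.9 = 1.2424; z_E = (7.82 − 5.71)/1.41 = 1.4965; E_A = (1.2424 − 1.4965)/√2 = -0.1797.
Condition B: z_P = (65.0 − 62.4)/9.9 = 0.2626; z_E = (5.13 − 5.71)/1.41 = -0.4113; E_B = (0.2626 − (-0.4113))/√2 = 0.4765.
E_A − E_B = -0.1797 − 0.4765 = -0.6562 ≈ -0.66.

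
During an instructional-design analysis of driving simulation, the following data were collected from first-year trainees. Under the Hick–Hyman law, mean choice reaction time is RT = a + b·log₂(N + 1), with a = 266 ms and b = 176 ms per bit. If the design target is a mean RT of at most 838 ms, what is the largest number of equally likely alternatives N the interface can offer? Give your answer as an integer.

8

Set 266 + 176·log₂(N + 1) ≤ 838.
log₂(N + 1) ≤ (838 − 266) / 176 = 3.2500.
N + 1 ≤ 2^3.2500 = 9.5137.
N ≤ 8.5137, so the largest integer N is 8.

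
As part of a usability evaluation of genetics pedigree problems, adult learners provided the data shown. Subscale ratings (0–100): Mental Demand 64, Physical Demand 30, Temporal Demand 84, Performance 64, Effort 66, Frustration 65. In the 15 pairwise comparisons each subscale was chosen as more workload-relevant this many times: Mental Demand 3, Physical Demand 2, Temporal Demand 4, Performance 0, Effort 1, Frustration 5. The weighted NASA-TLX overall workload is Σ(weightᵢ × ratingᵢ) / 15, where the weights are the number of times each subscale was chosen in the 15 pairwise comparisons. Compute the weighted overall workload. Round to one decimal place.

65.3

The tallies are the weights (they sum to 15).
Weighted sum = 3·64 + 2·30 + 4·84 + 0·64 + 1·66 + 5·65
            = 192 + 60 + 336 + 0 + 66 + 325 = 979.
Overall workload = 979 / 15 = 65.2667 ≈ 65.3.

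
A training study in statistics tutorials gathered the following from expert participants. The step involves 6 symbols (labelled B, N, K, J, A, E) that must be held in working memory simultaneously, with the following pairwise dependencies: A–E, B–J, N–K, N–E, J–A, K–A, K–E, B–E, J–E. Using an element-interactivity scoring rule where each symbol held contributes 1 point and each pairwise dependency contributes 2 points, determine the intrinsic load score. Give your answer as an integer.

24

Count of symbols held simultaneously: 6.
Count of pairwise dependencies listed: 9.
Element contribution: 6 × 1 = 6.
Interaction contribution: 9 × 2 = 18.
Intrinsic load = 6 + 18 = 24.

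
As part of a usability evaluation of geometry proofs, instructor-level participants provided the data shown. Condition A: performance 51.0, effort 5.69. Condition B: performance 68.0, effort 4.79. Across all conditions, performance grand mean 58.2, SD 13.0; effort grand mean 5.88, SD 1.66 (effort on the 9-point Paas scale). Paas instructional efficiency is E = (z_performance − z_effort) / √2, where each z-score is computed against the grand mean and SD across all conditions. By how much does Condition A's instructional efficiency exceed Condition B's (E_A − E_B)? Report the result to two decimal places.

Condition A: z_P = (51.0 − 58.2)/13.0 = -0.5538; z_E = (5.69 − 5.88)/1.66 = -0.1145; E_A = (-0.5538 − (-0.1145))/√2 = -0.3106.
Condition B: z_P = (68.0 − 58.2)/13.0 = 0.7538; z_E = (4.79 − 5.88)/1.66 = -0.6566; E_B = (0.7538 − (-0.6566))/√2 = 0.9973.
E_A − E_B = -0.3106 − 0.9973 = -1.3079 ≈ -1.31.

-1.31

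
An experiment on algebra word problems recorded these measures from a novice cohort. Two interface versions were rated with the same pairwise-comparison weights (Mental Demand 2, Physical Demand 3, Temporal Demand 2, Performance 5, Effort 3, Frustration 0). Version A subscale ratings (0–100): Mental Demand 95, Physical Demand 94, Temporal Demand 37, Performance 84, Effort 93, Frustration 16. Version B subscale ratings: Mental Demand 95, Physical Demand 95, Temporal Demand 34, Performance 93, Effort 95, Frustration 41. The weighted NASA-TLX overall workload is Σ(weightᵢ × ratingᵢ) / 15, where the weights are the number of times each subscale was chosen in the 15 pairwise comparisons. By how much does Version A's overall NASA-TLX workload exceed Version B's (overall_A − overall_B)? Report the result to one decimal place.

Version A weighted sum = 2·95 + 3·94 + 2·37 + 5·84 + 3·93 + 0·16 = 190 + 282 + 74 + 420 + 279 + 0 = 1245; overall_A = 1245/15 = 83.0000.
Version B weighted sum = 2·95 + 3·95 + 2·34 + 5·93 + 3·95 + 0·41 = 190 + 285 + 68 + 465 + 285 + 0 = 1293; overall_B = 1293/15 = 86.2000.
Difference = 83.0000 − 86.2000 = -3.2000 ≈ -3.2.

-3.2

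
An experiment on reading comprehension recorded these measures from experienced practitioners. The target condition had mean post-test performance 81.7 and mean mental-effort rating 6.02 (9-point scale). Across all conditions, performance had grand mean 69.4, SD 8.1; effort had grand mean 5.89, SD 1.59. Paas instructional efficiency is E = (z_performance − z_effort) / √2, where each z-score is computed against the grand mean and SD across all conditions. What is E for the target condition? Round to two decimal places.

1.02

z_performance = (81.7 − 69.4) / 8.1 = 12.3000 / 8.1 = 1.5185.
z_effort = (6.02 − 5.89) / 1.59 = 0.1300 / 1.59 = 0.0818.
z_P − z_E = 1.5185 − 0.0818 = 1.4367.
E = 1.4367 / √2 = 1.4367 / 1.41421 = 1.0159 ≈ 1.02.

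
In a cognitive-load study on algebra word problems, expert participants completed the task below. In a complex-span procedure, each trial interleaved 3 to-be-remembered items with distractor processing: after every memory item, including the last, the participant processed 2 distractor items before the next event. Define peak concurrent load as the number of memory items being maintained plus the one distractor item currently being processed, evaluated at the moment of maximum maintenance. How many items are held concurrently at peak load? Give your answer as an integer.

4

Maintenance is greatest during the distractor(s) after memory item 3: all 3 memory items are being held.
One distractor item is concurrently being processed.
Peak concurrent load = 3 + 1 = 4 items.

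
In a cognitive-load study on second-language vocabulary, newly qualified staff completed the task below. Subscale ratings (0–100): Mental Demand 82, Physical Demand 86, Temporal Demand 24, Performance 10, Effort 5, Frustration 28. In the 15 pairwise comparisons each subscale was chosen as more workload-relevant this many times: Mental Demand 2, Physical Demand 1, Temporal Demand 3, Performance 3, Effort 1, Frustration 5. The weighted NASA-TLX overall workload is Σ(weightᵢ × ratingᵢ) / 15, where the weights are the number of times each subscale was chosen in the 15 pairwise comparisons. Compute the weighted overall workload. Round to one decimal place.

33.1

The tallies are the weights (they sum to 15).
Weighted sum = 2·82 + 1·86 + 3·24 + 3·10 + 1·5 + 5·28
            = 164 + 86 + 72 + 30 + 5 + 140 = 497.
Overall workload = 497 / 15 = 33.1333 ≈ 33.1.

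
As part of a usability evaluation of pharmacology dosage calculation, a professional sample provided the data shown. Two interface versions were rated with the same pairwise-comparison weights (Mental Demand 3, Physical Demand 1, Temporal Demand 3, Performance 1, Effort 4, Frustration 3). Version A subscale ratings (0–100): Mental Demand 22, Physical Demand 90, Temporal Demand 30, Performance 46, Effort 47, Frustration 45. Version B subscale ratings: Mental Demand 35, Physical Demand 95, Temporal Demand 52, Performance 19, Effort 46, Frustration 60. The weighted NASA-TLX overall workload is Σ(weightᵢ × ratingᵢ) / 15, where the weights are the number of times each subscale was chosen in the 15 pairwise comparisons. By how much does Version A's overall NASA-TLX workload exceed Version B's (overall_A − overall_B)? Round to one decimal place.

-8.3

Version A weighted sum = 3·22 + 1·90 + 3·30 + 1·46 + 4·47 + 3·45 = 66 + 90 + 90 + 46 + 188 + 135 = 615; overall_A = 615/15 = 41.0000.
Version B weighted sum = 3·35 + 1·95 + 3·52 + 1·19 + 4·46 + 3·60 = 105 + 95 + 156 + 19 + 184 + 180 = 739; overall_B = 739/15 = 49.2667.
Difference = 41.0000 − 49.2667 = -8.2667 ≈ -8.3.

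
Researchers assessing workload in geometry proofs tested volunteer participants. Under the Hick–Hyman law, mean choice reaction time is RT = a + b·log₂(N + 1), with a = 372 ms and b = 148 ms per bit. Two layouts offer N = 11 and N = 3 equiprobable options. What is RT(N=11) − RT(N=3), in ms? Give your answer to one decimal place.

RT(11) = 372 + 148·log₂(12) = 372 + 148·3.5850 = 902.5800 ms.
RT(3) = 372 + 148·log₂(4) = 372 + 148·2.0000 = 668.0000 ms.
Difference = 902.5800 − 668.0000 = 234.5800 ≈ 234.6 ms.

234.6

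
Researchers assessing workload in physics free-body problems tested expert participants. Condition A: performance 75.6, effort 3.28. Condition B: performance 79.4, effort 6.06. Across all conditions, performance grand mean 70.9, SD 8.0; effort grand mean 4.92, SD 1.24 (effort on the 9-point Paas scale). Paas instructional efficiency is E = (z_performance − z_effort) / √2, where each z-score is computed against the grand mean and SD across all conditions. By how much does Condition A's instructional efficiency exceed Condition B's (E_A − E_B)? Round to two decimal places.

1.25

Condition A: z_P = (75.6 − 70.9)/8.0 = 0.5875; z_E = (3.28 − 4.92)/1.24 = -1.3226; E_A = (0.5875 − (-1.3226))/√2 = 1.3506.
Condition B: z_P = (79.4 − 70.9)/8.0 = 1.0625; z_E = (6.06 − 4.92)/1.24 = 0.9194; E_B = (1.0625 − 0.9194)/√2 = 0.1012.
E_A − E_B = 1.3506 − 0.1012 = 1.2494 ≈ 1.25.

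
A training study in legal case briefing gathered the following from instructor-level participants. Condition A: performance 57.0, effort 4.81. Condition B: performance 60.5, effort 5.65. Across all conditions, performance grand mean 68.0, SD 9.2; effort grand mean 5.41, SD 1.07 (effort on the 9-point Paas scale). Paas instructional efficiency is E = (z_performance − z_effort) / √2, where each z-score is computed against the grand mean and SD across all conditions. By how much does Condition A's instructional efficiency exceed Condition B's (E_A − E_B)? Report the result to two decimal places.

0.29

Condition A: z_P = (57.0 − 68.0)/9.2 = -1.1957; z_E = (4.81 − 5.41)/1.07 = -0.5607; E_A = (-1.1957 − (-0.5607))/√2 = -0.4490.
Condition B: z_P = (60.5 − 68.0)/9.2 = -0.8152; z_E = (5.65 − 5.41)/1.07 = 0.2243; E_B = (-0.8152 − 0.2243)/√2 = -0.7350.
E_A − E_B = -0.4490 − (-0.7350) = 0.2860 ≈ 0.29.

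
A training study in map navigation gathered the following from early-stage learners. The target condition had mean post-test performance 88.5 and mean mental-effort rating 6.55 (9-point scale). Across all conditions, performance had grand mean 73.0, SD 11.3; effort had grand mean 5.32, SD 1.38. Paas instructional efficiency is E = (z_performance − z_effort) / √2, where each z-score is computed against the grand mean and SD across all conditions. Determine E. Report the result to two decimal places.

z_performance = (88.5 − 73.0) / 11.3 = 15.5000 / 11.3 = 1.3717.
z_effort = (6.55 − 5.32) / 1.38 = 1.2300 / 1.38 = 0.8913.
z_P − z_E = 1.3717 − 0.8913 = 0.4804.
E = 0.4804 / √2 = 0.4804 / 1.41421 = 0.3397 ≈ 0.34.

0.34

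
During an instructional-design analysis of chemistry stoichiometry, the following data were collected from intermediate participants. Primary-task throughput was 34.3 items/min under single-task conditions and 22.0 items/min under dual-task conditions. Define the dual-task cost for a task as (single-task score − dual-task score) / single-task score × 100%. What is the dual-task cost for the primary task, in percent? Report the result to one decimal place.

35.9

Cost = (34.3 − 22.0) / 34.3 × 100%
     = 12.3000 / 34.3 × 100% = 35.8601%.
≈ 35.9%.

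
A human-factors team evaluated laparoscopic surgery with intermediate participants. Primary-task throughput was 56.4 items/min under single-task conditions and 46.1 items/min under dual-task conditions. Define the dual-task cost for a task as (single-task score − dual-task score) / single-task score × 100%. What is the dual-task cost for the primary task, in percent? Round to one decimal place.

Cost = (56.4 − 46.1) / 56.4 × 100%
     = 10.3000 / 56.4 × 100% = 18.2624%.
≈ 18.3%.

18.3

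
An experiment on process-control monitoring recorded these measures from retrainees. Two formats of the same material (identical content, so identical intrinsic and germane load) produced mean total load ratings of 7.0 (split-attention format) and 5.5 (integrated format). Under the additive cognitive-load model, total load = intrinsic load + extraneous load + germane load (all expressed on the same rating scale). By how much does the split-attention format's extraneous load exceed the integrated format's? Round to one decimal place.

Intrinsic and germane load are equal across formats, so the difference in total load equals the difference in extraneous load.
Extraneous-load difference = 7.0 − 5.5 = 1.5.

1.5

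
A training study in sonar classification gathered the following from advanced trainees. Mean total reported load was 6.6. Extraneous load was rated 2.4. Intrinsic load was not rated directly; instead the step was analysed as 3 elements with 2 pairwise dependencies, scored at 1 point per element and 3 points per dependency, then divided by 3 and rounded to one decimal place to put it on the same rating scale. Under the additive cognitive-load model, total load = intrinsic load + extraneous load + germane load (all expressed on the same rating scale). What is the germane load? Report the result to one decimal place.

Intrinsic (element-interactivity): (3 × 1 + 2 × 3) / 3 = 9 / 3 = 3.0000 → 3.0.
germane load = total − intrinsic − extraneous
             = 6.6 − 3.0 − 2.4 = 1.2.

1.2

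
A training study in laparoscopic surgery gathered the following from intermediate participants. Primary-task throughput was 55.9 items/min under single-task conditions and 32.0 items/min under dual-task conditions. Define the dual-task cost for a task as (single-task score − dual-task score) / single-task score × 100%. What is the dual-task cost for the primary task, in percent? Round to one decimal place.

42.8

Cost = (55.9 − 32.0) / 55.9 × 100%
     = 23.9000 / 55.9 × 100% = 42.7549%.
≈ 42.8%.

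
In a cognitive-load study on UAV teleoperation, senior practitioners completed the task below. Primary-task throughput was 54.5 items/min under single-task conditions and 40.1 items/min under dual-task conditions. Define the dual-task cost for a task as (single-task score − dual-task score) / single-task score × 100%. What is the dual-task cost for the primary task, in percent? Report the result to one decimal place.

Cost = (54.5 − 40.1) / 54.5 × 100%
     = 14.4000 / 54.5 × 100% = 26.4220%.
≈ 26.4%.

26.4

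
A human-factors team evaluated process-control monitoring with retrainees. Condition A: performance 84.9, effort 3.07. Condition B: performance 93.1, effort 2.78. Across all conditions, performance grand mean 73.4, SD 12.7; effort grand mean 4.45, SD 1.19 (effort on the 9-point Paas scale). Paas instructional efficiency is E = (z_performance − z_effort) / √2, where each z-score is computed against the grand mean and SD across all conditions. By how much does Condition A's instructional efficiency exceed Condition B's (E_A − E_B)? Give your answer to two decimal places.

Condition A: z_P = (84.9 − 73.4)/12.7 = 0.9055; z_E = (3.07 − 4.45)/1.19 = -1.1597; E_A = (0.9055 − (-1.1597))/√2 = 1.4603.
Condition B: z_P = (93.1 − 73.4)/12.7 = 1.5512; z_E = (2.78 − 4.45)/1.19 = -1.4034; E_B = (1.5512 − (-1.4034))/√2 = 2.0892.
E_A − E_B = 1.4603 − 2.0892 = -0.6289 ≈ -0.63.

-0.63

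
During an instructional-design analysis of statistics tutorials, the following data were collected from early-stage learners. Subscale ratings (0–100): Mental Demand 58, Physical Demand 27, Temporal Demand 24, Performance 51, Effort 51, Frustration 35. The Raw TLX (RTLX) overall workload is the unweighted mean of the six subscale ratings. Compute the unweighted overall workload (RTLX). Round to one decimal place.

41.0

Sum of ratings = 58 + 27 + 24 + 51 + 51 + 35 = 246.
RTLX = 246 / 6 = 41.0000 ≈ 41.0.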